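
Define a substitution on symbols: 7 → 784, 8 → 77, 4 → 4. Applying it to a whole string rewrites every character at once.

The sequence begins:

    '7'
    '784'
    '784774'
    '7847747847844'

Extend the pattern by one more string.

78477478478447847747847744

φ(7847747847844) expands symbol-by-symbol to 784 77 4 784 784 4 784 77 4 784 77 4 4; joining the 13 pieces gives the next term.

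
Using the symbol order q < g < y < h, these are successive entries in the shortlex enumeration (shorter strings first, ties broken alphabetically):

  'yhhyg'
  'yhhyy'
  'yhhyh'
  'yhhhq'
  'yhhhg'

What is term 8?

Continuing the enumeration 3 steps past yhhhg: yhhhg → yhhhy → yhhhh → (answer).

hqqqq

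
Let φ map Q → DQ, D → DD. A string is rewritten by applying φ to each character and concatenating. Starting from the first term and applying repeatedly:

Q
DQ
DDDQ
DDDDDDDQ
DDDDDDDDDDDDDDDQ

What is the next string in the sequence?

Rewriting the 16 symbols of DDDDDDDDDDDDDDDQ one by one yields DD DD DD DD DD DD DD DD DD DD DD DD DD DD DD DQ; concatenated:

DDDDDDDDDDDDDDDDDDDDDDDDDDDDDDDQ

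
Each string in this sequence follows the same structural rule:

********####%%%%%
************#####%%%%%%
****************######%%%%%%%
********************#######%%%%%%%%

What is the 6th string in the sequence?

Term n consists of 4n *'s, followed by n+2 #'s, followed by n+3 %'s, where the shown terms are n = 2, 3, 4, 5.
Setting n = 7 gives 28, 9, 10 characters in each block.

****************************#########%%%%%%%%%%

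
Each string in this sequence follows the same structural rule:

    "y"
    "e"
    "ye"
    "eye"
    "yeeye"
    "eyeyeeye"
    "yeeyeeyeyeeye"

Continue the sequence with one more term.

From term 3 onward, concatenate the second-to-last term with the last: y·e = ye, e·ye = eye, …
Continuing: eyeyeeye · yeeyeeyeyeeye gives term 8.

eyeyeeyeyeeyeeyeyeeye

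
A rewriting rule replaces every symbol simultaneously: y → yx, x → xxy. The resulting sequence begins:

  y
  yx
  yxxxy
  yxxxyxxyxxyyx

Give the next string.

Rewriting the 13 symbols of yxxxyxxyxxyyx one by one yields yx xxy xxy xxy yx xxy xxy yx xxy xxy yx yx xxy; concatenated:

yxxxyxxyxxyyxxxyxxyyxxxyxxyyxyxxxy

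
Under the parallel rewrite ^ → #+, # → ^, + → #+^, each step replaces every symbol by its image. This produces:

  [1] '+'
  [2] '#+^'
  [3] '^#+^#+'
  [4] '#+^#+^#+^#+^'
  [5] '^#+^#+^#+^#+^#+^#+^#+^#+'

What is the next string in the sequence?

#+^#+^#+^#+^#+^#+^#+^#+^#+^#+^#+^#+^#+^#+^#+^#+^

Replace each of the 24 characters of ^#+^#+^#+^#+^#+^#+^#+^#+ in place — #+ ^ #+^ #+ ^ #+^ #+ ^ #+^ #+ ^ #+^ #+ ^ #+^ #+ ^ #+^ #+ ^ #+^ #+ ^ #+^ — and concatenate.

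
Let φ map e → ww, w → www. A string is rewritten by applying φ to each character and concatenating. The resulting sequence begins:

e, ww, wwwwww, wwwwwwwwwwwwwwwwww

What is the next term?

Rewriting the 18 symbols of wwwwwwwwwwwwwwwwww one by one yields www www www www www www www www www www www www www www www www www www; concatenated:

wwwwwwwwwwwwwwwwwwwwwwwwwwwwwwwwwwwwwwwwwwwwwwwwwwwwww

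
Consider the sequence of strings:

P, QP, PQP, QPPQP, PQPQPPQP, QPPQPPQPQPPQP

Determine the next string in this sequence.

Each term (from the third on) is the two preceding terms concatenated in order: term 3 = P·QP = PQP.
So term 7 is PQPQPPQP·QPPQPPQPQPPQP.

PQPQPPQPQPPQPPQPQPPQP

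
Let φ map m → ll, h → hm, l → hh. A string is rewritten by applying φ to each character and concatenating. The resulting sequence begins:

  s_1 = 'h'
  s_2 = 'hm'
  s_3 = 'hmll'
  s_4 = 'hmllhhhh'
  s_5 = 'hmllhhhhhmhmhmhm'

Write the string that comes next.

φ(hmllhhhhhmhmhmhm) expands symbol-by-symbol to hm ll hh hh hm hm hm hm hm ll hm ll hm ll hm ll; joining the 16 pieces gives the next term.

hmllhhhhhmhmhmhmhmllhmllhmllhmll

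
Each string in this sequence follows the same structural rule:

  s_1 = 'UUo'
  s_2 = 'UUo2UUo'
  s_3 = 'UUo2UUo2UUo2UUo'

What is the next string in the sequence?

Each string is two copies of the previous one joined by '2'.
Doubling UUo2UUo2UUo2UUo with '2' between the halves:

UUo2UUo2UUo2UUo2UUo2UUo2UUo2UUo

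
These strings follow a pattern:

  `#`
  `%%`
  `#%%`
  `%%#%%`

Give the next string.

#%%%%#%%

This is a Fibonacci-style word recurrence s(k) = s(k−2)·s(k−1): e.g. #·%% = #%%.
Continuing: #%% · %%#%% gives term 5.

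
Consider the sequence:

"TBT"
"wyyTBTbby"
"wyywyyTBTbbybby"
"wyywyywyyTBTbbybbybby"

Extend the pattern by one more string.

s(k+1) = wyy·s(k)·bby, so each term gains wyy as a prefix and bby as a suffix.
One more step from wyywyywyyTBTbbybbybby gives the answer.

wyywyywyywyyTBTbbybbybbybby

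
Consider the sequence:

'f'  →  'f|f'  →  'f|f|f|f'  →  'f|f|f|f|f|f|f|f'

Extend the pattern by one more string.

f|f|f|f|f|f|f|f|f|f|f|f|f|f|f|f

Each string is two copies of the previous one joined by '|'.
One more doubling of f|f|f|f|f|f|f|f gives the answer.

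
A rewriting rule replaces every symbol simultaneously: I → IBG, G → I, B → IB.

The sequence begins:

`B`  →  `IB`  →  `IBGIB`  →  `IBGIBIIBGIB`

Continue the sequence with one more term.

Rewriting each symbol of IBGIBIIBGIB: I→IBG, B→IB, G→I, I→IBG, B→IB, I→IBG, I→IBG, B→IB, G→I, I→IBG, B→IB, which concatenates to IBG IB I IBG IB IBG IBG IB I IBG IB.

IBGIBIIBGIBIBGIBGIBIIBGIB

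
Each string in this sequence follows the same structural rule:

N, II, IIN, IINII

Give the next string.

IINIIIIN

Each term (from the third on) is the previous term followed by the one before it: term 3 = II·N = IIN.
The next term joins IINII and IIN.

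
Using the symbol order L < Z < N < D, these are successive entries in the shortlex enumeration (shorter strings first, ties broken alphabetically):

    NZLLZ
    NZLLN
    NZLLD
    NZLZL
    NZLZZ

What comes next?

The successor of NZLZZ increments the rightmost position that isn't already D and resets every position after it to L.

NZLZN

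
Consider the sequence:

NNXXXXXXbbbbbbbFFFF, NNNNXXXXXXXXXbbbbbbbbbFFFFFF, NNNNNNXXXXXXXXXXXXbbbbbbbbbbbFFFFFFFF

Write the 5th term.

NNNNNNNNNNXXXXXXXXXXXXXXXXXXbbbbbbbbbbbbbbbFFFFFFFFFFFF

Reading off run lengths: N runs 2, 4, 6; X runs 6, 9, 12; b runs 7, 9, 11; F runs 4, 6, 8 — each is linear in n, where the shown terms are n = 2, 3, 4.
For term 5, n = 6, so the run lengths are 10, 18, 15, 12.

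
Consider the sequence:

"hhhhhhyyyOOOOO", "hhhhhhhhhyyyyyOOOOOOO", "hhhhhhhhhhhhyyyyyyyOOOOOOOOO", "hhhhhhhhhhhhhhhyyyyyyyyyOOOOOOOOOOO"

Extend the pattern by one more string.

Each string has the form h^{3n} y^{2n-1} O^{2n+1}, where the shown terms are n = 2, 3, 4, 5.
Setting n = 6 gives 18, 11, 13 characters in each block.

hhhhhhhhhhhhhhhhhhyyyyyyyyyyyOOOOOOOOOOOOO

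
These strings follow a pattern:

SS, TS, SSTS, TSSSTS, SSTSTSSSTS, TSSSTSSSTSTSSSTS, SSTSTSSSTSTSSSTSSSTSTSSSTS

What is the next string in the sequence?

This is a Fibonacci-style word recurrence s(k) = s(k−2)·s(k−1): e.g. SS·TS = SSTS.
The next term joins TSSSTSSSTSTSSSTS and SSTSTSSSTSTSSSTSSSTSTSSSTS.

TSSSTSSSTSTSSSTSSSTSTSSSTSTSSSTSSSTSTSSSTS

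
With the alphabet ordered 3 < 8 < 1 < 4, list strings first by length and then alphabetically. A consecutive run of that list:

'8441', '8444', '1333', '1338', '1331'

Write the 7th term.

Continuing the enumeration 2 steps past 1331: 1331 → 1334 → (answer).

1383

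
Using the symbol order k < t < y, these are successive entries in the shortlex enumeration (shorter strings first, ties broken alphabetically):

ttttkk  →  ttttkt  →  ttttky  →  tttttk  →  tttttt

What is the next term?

Find the rightmost character of tttttt below y, bump it to the next letter, and reset everything to its right to k.

ttttty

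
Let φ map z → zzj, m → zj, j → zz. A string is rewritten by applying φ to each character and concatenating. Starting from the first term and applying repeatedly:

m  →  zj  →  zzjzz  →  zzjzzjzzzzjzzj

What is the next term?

Rewriting the 14 symbols of zzjzzjzzzzjzzj one by one yields zzj zzj zz zzj zzj zz zzj zzj zzj zzj zz zzj zzj zz; concatenated:

zzjzzjzzzzjzzjzzzzjzzjzzjzzjzzzzjzzjzz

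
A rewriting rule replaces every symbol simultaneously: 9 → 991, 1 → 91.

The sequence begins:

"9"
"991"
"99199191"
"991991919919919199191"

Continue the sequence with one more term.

φ(991991919919919199191) expands symbol-by-symbol to 991 991 91 991 991 91 991 91 991 991 91 991 991 91 991 91 991 991 91 991 91; joining the 21 pieces gives the next term.

9919919199199191991919919919199199191991919919919199191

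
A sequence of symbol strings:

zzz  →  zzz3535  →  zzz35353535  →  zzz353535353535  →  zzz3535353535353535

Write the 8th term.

Each term is the previous one with 3535 appended.
From zzz3535353535353535, 3 further steps: zzz3535353535353535 → zzz35353535353535353535 → zzz353535353535353535353535 → (answer).

zzz3535353535353535353535353535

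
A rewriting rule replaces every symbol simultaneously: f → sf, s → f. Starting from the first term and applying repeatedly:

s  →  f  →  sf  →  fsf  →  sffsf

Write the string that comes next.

Rewriting each symbol of sffsf: s→f, f→sf, f→sf, s→f, f→sf, which concatenates to f sf sf f sf.

fsfsffsf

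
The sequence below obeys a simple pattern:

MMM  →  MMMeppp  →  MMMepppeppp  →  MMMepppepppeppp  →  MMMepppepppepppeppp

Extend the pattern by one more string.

MMMepppepppepppepppeppp

Every step adds eppp to the end: s(k+1) = s(k)·eppp.
One more step from MMMepppepppepppeppp gives the answer.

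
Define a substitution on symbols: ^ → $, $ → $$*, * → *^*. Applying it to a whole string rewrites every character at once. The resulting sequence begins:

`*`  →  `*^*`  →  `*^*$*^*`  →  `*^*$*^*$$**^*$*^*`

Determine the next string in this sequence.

*^*$*^*$$**^*$*^*$$*$$**^**^*$*^*$$**^*$*^*

φ(*^*$*^*$$**^*$*^*) expands symbol-by-symbol to *^* $ *^* $$* *^* $ *^* $$* $$* *^* *^* $ *^* $$* *^* $ *^*; joining the 17 pieces gives the next term.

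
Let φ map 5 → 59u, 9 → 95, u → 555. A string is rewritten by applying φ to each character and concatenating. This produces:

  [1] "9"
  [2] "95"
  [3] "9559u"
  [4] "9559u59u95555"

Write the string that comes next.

Rewriting the 13 symbols of 9559u59u95555 one by one yields 95 59u 59u 95 555 59u 95 555 95 59u 59u 59u 59u; concatenated:

9559u59u9555559u955559559u59u59u59u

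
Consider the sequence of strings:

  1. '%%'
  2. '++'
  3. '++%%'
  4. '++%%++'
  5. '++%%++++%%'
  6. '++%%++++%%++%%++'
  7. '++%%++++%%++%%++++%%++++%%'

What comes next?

Each term (from the third on) is the previous term followed by the one before it: term 3 = ++·%% = ++%%.
So term 8 is ++%%++++%%++%%++++%%++++%%·++%%++++%%++%%++.

++%%++++%%++%%++++%%++++%%++%%++++%%++%%++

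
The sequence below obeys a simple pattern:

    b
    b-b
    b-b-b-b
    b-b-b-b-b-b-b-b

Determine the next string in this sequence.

Every step duplicates the string with '-' between the halves.
Doubling b-b-b-b-b-b-b-b with '-' between the halves:

b-b-b-b-b-b-b-b-b-b-b-b-b-b-b-b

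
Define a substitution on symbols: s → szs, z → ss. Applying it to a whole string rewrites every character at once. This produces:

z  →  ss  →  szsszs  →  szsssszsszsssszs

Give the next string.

szsssszsszsszsszsssszsszsssszsszsszsszsssszs

φ(szsssszsszsssszs) expands symbol-by-symbol to szs ss szs szs szs szs ss szs szs ss szs szs szs szs ss szs; joining the 16 pieces gives the next term.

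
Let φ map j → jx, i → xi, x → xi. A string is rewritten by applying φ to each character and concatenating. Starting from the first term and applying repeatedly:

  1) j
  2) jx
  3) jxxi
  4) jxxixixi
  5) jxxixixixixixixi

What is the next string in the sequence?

Rewriting the 16 symbols of jxxixixixixixixi one by one yields jx xi xi xi xi xi xi xi xi xi xi xi xi xi xi xi; concatenated:

jxxixixixixixixixixixixixixixixi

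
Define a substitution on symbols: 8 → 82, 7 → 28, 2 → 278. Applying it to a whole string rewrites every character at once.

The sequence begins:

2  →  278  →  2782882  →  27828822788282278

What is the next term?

Rewriting the 17 symbols of 27828822788282278 one by one yields 278 28 82 278 82 82 278 278 28 82 82 278 82 278 278 28 82; concatenated:

27828822788282278278288282278822782782882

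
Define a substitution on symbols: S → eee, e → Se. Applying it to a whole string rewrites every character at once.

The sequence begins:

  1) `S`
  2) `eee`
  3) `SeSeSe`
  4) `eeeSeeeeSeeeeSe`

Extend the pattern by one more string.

SeSeSeeeeSeSeSeSeeeeSeSeSeSeeeeSe

φ(eeeSeeeeSeeeeSe) expands symbol-by-symbol to Se Se Se eee Se Se Se Se eee Se Se Se Se eee Se; joining the 15 pieces gives the next term.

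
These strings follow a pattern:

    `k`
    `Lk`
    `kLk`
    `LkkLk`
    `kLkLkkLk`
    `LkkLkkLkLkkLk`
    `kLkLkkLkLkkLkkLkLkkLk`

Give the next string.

LkkLkkLkLkkLkkLkLkkLkLkkLkkLkLkkLk

This is a Fibonacci-style word recurrence s(k) = s(k−2)·s(k−1): e.g. k·Lk = kLk.
So term 8 is LkkLkkLkLkkLk·kLkLkkLkLkkLkkLkLkkLk.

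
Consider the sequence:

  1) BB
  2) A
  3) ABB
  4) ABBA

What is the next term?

Each term (from the third on) is the previous term followed by the one before it: term 3 = A·BB = ABB.
Continuing: ABBA · ABB gives term 5.

ABBAABB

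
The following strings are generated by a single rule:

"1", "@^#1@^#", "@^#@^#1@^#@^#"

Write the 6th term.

s(k+1) = @^#·s(k)·@^#, so each term gains @^# as a prefix and @^# as a suffix.
From @^#@^#1@^#@^#, 3 further steps: @^#@^#1@^#@^# → @^#@^#@^#1@^#@^#@^# → @^#@^#@^#@^#1@^#@^#@^#@^# → (answer).

@^#@^#@^#@^#@^#1@^#@^#@^#@^#@^#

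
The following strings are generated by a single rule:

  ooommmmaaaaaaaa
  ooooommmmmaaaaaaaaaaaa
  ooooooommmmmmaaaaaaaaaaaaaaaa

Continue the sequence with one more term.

Each string has the form o^{2n-1} m^{n+2} a^{4n}, where the shown terms are n = 2, 3, 4.
At n = 5 the blocks have lengths 9, 7, 20.

ooooooooommmmmmmaaaaaaaaaaaaaaaaaaaa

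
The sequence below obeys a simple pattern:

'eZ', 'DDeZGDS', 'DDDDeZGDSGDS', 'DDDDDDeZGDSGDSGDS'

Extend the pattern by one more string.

DDDDDDDDeZGDSGDSGDSGDS

Each term wraps the previous one in DD on the left and GDS on the right.
One more step from DDDDDDeZGDSGDSGDS gives the answer.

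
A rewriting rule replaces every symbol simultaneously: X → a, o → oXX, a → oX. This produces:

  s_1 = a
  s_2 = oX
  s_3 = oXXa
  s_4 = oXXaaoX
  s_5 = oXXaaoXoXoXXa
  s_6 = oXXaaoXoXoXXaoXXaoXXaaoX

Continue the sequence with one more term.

Rewriting the 24 symbols of oXXaaoXoXoXXaoXXaoXXaaoX one by one yields oXX a a oX oX oXX a oXX a oXX a a oX oXX a a oX oXX a a oX oX oXX a; concatenated:

oXXaaoXoXoXXaoXXaoXXaaoXoXXaaoXoXXaaoXoXoXXa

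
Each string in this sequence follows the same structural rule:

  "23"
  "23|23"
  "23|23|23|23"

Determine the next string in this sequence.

Every step duplicates the string with '|' between the halves.
Doubling 23|23|23|23 with '|' between the halves:

23|23|23|23|23|23|23|23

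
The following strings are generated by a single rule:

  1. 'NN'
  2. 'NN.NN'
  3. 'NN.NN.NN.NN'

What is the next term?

s(k+1) = s(k)·.·s(k) — each term doubles the last with '.' between the halves.
One more doubling of NN.NN.NN.NN gives the answer.

NN.NN.NN.NN.NN.NN.NN.NN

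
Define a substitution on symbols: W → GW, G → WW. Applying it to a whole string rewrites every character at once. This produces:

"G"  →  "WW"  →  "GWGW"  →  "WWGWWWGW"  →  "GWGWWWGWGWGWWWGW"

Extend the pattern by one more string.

WWGWWWGWGWGWWWGWWWGWWWGWGWGWWWGW

φ(GWGWWWGWGWGWWWGW) expands symbol-by-symbol to WW GW WW GW GW GW WW GW WW GW WW GW GW GW WW GW; joining the 16 pieces gives the next term.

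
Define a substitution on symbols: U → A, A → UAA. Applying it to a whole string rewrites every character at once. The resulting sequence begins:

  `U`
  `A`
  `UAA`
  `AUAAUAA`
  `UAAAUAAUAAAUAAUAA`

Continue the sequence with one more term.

AUAAUAAUAAAUAAUAAAUAAUAAUAAAUAAUAAAUAAUAA

Applying the rule to each of the 17 symbols of UAAAUAAUAAAUAAUAA gives the pieces A UAA UAA UAA A UAA UAA A UAA UAA UAA A UAA UAA A UAA UAA, which concatenate to the answer.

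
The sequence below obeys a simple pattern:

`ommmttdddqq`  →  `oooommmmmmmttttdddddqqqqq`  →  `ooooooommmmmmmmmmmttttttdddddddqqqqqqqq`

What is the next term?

Each string has the form o^{3n-2} m^{4n-1} t^{2n} d^{2n+1} q^{3n-1} (n = 1, 2, …).
Setting n = 4 gives 10, 15, 8, 9, 11 characters in each block.

oooooooooommmmmmmmmmmmmmmttttttttdddddddddqqqqqqqqqqq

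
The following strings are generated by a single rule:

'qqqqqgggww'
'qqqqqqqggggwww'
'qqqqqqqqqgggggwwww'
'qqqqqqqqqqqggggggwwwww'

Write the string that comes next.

The n-th term is 2n-1 q's then n g's then n-1 w's, where the shown terms are n = 3, 4, 5, 6.
Setting n = 7 gives 13, 7, 6 characters in each block.

qqqqqqqqqqqqqgggggggwwwwww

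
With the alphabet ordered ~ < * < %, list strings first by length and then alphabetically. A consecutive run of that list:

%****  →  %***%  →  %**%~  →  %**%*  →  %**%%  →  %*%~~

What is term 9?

Continuing the enumeration 3 steps past %*%~~: %*%~~ → %*%~* → %*%~% → (answer).

%*%*~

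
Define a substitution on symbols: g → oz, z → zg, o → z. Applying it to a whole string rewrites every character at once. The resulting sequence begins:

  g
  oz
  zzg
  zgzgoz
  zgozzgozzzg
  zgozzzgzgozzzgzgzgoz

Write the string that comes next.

zgozzzgzgzgozzgozzzgzgzgozzgozzgozzzg

Replace each of the 20 characters of zgozzzgzgozzzgzgzgoz in place — zg oz z zg zg zg oz zg oz z zg zg zg oz zg oz zg oz z zg — and concatenate.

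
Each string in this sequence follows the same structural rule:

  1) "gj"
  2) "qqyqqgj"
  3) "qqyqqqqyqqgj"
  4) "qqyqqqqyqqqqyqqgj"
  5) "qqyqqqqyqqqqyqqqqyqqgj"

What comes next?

The strings grow by a fixed prefix qqyqq each time.
Applying this once more to qqyqqqqyqqqqyqqqqyqqgj:

qqyqqqqyqqqqyqqqqyqqqqyqqgj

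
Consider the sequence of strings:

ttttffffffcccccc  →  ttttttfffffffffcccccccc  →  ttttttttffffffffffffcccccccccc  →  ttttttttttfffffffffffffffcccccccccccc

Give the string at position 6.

ttttttttttttttfffffffffffffffffffffcccccccccccccccc

The n-th term is 2n t's then 3n f's then 2n+2 c's, where the shown terms are n = 2, 3, 4, 5.
Setting n = 7 gives 14, 21, 16 characters in each block.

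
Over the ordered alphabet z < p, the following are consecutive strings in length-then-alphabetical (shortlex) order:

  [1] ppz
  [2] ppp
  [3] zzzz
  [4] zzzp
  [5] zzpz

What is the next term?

zzpp

The successor of zzpz increments the rightmost position that isn't already p and resets every position after it to z.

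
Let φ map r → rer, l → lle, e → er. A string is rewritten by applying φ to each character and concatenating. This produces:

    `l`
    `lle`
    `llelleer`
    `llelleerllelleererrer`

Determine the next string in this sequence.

Applying the rule to each of the 21 symbols of llelleerllelleererrer gives the pieces lle lle er lle lle er er rer lle lle er lle lle er er rer er rer rer er rer, which concatenate to the answer.

llelleerllelleererrerllelleerllelleererrererrerrererrer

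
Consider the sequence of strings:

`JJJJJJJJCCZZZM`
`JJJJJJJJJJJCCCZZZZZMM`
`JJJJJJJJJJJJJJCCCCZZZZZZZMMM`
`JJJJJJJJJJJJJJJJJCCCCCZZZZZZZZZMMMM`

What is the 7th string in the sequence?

JJJJJJJJJJJJJJJJJJJJJJJJJJCCCCCCCCZZZZZZZZZZZZZZZMMMMMMM

Term n consists of 3n+2 J's, followed by n C's, followed by 2n-1 Z's, followed by n-1 M's, where the shown terms are n = 2, 3, 4, 5.
Setting n = 8 gives 26, 8, 15, 7 characters in each block.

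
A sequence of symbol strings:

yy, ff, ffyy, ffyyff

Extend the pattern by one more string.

ffyyffffyy

Each term (from the third on) is the previous term followed by the one before it: term 3 = ff·yy = ffyy.
So term 5 is ffyyff·ffyy.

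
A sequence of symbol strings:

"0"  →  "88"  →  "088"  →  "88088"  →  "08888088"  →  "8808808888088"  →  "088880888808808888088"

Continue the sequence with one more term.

From term 3 onward, concatenate the second-to-last term with the last: 0·88 = 088, 88·088 = 88088, …
The next term joins 8808808888088 and 088880888808808888088.

8808808888088088880888808808888088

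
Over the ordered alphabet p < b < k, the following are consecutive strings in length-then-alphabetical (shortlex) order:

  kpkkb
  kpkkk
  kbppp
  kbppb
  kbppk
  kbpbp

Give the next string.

Treat kbpbp as a base-3 numeral over the given alphabet and add one, carrying through any trailing k's.

kbpbb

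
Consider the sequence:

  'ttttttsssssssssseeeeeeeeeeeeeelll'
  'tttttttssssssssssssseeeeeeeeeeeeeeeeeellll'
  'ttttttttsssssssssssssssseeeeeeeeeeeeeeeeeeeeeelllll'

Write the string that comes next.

tttttttttssssssssssssssssssseeeeeeeeeeeeeeeeeeeeeeeeeellllll

Term n consists of n+3 t's, followed by 3n+1 s's, followed by 4n+2 e's, followed by n l's, where the shown terms are n = 3, 4, 5.
At n = 6 the blocks have lengths 9, 19, 26, 6.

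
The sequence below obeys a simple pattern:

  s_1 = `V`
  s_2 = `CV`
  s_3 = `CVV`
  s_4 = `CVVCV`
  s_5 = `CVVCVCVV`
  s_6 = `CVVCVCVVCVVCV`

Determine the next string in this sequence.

CVVCVCVVCVVCVCVVCVCVV

From term 3 onward, concatenate the last term with the second-to-last: CV·V = CVV, CVV·CV = CVVCV, …
So term 7 is CVVCVCVVCVVCV·CVVCVCVV.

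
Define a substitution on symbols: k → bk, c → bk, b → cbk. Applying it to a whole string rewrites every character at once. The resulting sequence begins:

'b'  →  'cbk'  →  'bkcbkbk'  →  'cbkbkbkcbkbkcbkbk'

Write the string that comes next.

φ(cbkbkbkcbkbkcbkbk) expands symbol-by-symbol to bk cbk bk cbk bk cbk bk bk cbk bk cbk bk bk cbk bk cbk bk; joining the 17 pieces gives the next term.

bkcbkbkcbkbkcbkbkbkcbkbkcbkbkbkcbkbkcbkbk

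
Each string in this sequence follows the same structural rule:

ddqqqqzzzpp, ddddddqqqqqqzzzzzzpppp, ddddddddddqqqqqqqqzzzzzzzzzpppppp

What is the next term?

ddddddddddddddqqqqqqqqqqzzzzzzzzzzzzpppppppp

The n-th term is 4n-2 d's then 2n+2 q's then 3n z's then 2n p's (n = 1, 2, …).
At n = 4 the blocks have lengths 14, 10, 12, 8.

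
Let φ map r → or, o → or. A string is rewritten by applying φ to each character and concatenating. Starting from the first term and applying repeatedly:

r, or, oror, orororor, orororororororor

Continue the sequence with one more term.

Replace each of the 16 characters of orororororororor in place — or or or or or or or or or or or or or or or or — and concatenate.

orororororororororororororororor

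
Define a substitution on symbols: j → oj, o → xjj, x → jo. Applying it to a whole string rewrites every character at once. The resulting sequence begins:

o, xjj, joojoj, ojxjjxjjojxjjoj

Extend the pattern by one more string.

xjjojjoojojjoojojxjjojjoojojxjjoj

φ(ojxjjxjjojxjjoj) expands symbol-by-symbol to xjj oj jo oj oj jo oj oj xjj oj jo oj oj xjj oj; joining the 15 pieces gives the next term.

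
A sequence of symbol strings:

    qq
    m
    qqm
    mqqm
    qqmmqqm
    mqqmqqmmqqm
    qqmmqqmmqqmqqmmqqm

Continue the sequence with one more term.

mqqmqqmmqqmqqmmqqmmqqmqqmmqqm

From term 3 onward, concatenate the second-to-last term with the last: qq·m = qqm, m·qqm = mqqm, …
So term 8 is mqqmqqmmqqm·qqmmqqmmqqmqqmmqqm.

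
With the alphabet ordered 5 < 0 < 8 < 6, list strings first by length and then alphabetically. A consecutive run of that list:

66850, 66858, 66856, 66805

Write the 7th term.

66806

Advancing 3 positions from 66805 through 66805 → 66800 → 66808 reaches term 7.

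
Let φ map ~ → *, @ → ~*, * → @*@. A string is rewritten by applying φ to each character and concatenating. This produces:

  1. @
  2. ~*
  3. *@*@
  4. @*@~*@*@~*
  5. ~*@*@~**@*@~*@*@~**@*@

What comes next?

Rewriting the 22 symbols of ~*@*@~**@*@~*@*@~**@*@ one by one yields * @*@ ~* @*@ ~* * @*@ @*@ ~* @*@ ~* * @*@ ~* @*@ ~* * @*@ @*@ ~* @*@ ~*; concatenated:

*@*@~*@*@~**@*@@*@~*@*@~**@*@~*@*@~**@*@@*@~*@*@~*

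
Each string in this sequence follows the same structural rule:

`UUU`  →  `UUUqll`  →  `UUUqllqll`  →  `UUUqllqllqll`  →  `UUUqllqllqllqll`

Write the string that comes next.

Each term is the previous one with qll appended.
Applying this once more to UUUqllqllqllqll:

UUUqllqllqllqllqll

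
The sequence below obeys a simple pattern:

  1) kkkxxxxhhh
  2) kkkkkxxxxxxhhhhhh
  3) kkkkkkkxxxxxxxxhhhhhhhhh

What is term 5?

kkkkkkkkkkkxxxxxxxxxxxxhhhhhhhhhhhhhhh

Reading off run lengths: k runs 3, 5, 7; x runs 4, 6, 8; h runs 3, 6, 9 — each is linear in n (n = 1, 2, …).
Setting n = 5 gives 11, 12, 15 characters in each block.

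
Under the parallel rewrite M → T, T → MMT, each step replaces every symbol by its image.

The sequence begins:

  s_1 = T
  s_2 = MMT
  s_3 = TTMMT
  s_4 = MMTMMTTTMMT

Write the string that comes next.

TTMMTTTMMTMMTMMTTTMMT

Expanding MMTMMTTTMMT: M→T, M→T, T→MMT, M→T, M→T, T→MMT, T→MMT, T→MMT, M→T, M→T, T→MMT. Concatenated: T T MMT T T MMT MMT MMT T T MMT.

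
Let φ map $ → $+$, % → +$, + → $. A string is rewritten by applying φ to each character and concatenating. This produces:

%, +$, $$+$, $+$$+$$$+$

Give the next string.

$+$$$+$$+$$$+$$+$$+$$$+$

Expanding $+$$+$$$+$: $→$+$, +→$, $→$+$, $→$+$, +→$, $→$+$, $→$+$, $→$+$, +→$, $→$+$. Concatenated: $+$ $ $+$ $+$ $ $+$ $+$ $+$ $ $+$.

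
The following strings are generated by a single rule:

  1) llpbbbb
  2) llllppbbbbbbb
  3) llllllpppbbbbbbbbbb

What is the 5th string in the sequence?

Each string has the form l^{2n} p^{n} b^{3n+1} (n = 1, 2, …).
For term 5, n = 5, so the run lengths are 10, 5, 16.

llllllllllpppppbbbbbbbbbbbbbbbb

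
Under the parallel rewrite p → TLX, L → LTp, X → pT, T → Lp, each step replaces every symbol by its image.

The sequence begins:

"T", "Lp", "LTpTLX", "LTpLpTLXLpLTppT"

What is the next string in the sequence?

LTpLpTLXLTpTLXLpLTppTLTpTLXLTpLpTLXTLXLp

Replace each of the 15 characters of LTpLpTLXLpLTppT in place — LTp Lp TLX LTp TLX Lp LTp pT LTp TLX LTp Lp TLX TLX Lp — and concatenate.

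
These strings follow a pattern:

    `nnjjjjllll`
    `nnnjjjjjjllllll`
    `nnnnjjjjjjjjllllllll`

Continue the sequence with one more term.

Each string has the form n^{n} j^{2n} l^{2n}, where the shown terms are n = 2, 3, 4.
For the next term, n = 5, so the run lengths are 5, 10, 10.

nnnnnjjjjjjjjjjllllllllll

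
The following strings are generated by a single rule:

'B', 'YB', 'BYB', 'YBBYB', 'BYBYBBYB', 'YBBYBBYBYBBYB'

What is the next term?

From term 3 onward, concatenate the second-to-last term with the last: B·YB = BYB, YB·BYB = YBBYB, …
The next term joins BYBYBBYB and YBBYBBYBYBBYB.

BYBYBBYBYBBYBBYBYBBYB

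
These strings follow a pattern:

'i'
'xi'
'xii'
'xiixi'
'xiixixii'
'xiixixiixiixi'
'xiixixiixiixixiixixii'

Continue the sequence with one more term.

From term 3 onward, concatenate the last term with the second-to-last: xi·i = xii, xii·xi = xiixi, …
The next term joins xiixixiixiixixiixixii and xiixixiixiixi.

xiixixiixiixixiixixiixiixixiixiixi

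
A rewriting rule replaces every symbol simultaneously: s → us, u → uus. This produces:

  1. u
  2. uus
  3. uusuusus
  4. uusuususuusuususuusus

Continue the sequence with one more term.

Applying the rule to each of the 21 symbols of uusuususuusuususuusus gives the pieces uus uus us uus uus us uus us uus uus us uus uus us uus us uus uus us uus us, which concatenate to the answer.

uusuususuusuususuususuusuususuusuususuususuusuususuusus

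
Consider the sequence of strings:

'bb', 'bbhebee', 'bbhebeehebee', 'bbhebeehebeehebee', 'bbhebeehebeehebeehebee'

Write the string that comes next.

bbhebeehebeehebeehebeehebee

Every step adds hebee to the end: s(k+1) = s(k)·hebee.
So the next term is bbhebeehebeehebeehebee·hebee.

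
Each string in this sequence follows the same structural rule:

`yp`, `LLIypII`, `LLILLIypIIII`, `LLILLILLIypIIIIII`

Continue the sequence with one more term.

s(k+1) = LLI·s(k)·II, so each term gains LLI as a prefix and II as a suffix.
Applying this once more to LLILLILLIypIIIIII:

LLILLILLILLIypIIIIIIII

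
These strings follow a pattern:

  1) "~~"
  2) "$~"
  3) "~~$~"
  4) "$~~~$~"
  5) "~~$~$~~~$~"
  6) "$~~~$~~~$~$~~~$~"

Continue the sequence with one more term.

From term 3 onward, concatenate the second-to-last term with the last: ~~·$~ = ~~$~, $~·~~$~ = $~~~$~, …
Continuing: ~~$~$~~~$~ · $~~~$~~~$~$~~~$~ gives term 7.

~~$~$~~~$~$~~~$~~~$~$~~~$~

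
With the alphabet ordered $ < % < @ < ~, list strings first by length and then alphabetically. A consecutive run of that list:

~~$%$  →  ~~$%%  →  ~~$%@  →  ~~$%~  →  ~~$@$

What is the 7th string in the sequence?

Continuing the enumeration 2 steps past ~~$@$: ~~$@$ → ~~$@% → (answer).

~~$@@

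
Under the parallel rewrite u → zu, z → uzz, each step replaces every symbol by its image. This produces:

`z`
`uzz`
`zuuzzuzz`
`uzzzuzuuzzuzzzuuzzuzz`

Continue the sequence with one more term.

Applying the rule to each of the 21 symbols of uzzzuzuuzzuzzzuuzzuzz gives the pieces zu uzz uzz uzz zu uzz zu zu uzz uzz zu uzz uzz uzz zu zu uzz uzz zu uzz uzz, which concatenate to the answer.

zuuzzuzzuzzzuuzzzuzuuzzuzzzuuzzuzzuzzzuzuuzzuzzzuuzzuzz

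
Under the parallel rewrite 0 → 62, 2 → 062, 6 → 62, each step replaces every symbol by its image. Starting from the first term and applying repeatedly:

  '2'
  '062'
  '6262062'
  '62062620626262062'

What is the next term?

Applying the rule to each of the 17 symbols of 62062620626262062 gives the pieces 62 062 62 62 062 62 062 62 62 062 62 062 62 062 62 62 062, which concatenate to the answer.

62062626206262062626206262062620626262062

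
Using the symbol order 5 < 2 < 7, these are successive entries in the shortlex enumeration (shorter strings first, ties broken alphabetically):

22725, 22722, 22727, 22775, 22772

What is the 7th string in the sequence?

27555

Advancing 2 positions from 22772 through 22772 → 22777 reaches term 7.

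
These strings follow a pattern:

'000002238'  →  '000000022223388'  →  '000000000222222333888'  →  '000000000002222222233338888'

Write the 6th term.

000000000000000222222222222333333888888

The n-th term is 2n+3 0's then 2n 2's then n 3's then n 8's (n = 1, 2, …).
Setting n = 6 gives 15, 12, 6, 6 characters in each block.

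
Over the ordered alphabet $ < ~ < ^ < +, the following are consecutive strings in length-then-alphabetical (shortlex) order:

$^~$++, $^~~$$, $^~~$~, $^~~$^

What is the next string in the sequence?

The successor of $^~~$^ increments the rightmost position that isn't already + and resets every position after it to $.

$^~~$+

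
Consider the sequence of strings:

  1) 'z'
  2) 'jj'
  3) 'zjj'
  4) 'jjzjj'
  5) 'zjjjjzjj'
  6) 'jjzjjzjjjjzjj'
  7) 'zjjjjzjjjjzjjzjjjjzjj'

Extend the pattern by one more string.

jjzjjzjjjjzjjzjjjjzjjjjzjjzjjjjzjj

Each term (from the third on) is the two preceding terms concatenated in order: term 3 = z·jj = zjj.
Continuing: jjzjjzjjjjzjj · zjjjjzjjjjzjjzjjjjzjj gives term 8.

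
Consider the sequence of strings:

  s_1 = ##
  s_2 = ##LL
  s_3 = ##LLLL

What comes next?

Each term is the previous one with LL appended.
Applying this once more to ##LLLL:

##LLLLLL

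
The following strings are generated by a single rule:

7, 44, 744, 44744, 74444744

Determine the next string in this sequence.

This is a Fibonacci-style word recurrence s(k) = s(k−2)·s(k−1): e.g. 7·44 = 744.
So term 6 is 44744·74444744.

4474474444744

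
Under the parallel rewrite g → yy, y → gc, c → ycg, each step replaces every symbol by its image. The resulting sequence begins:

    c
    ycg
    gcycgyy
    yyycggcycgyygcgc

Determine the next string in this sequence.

φ(yyycggcycgyygcgc) expands symbol-by-symbol to gc gc gc ycg yy yy ycg gc ycg yy gc gc yy ycg yy ycg; joining the 16 pieces gives the next term.

gcgcgcycgyyyyycggcycgyygcgcyyycgyyycg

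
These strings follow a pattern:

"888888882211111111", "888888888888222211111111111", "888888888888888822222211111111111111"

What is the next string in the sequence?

Each string has the form 8^{4n} 2^{2n-2} 1^{3n+2}, where the shown terms are n = 2, 3, 4.
Setting n = 5 gives 20, 8, 17 characters in each block.

888888888888888888882222222211111111111111111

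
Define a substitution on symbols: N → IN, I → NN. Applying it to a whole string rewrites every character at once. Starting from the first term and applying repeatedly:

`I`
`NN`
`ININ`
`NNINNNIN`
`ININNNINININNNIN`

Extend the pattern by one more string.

Rewriting the 16 symbols of ININNNINININNNIN one by one yields NN IN NN IN IN IN NN IN NN IN NN IN IN IN NN IN; concatenated:

NNINNNINININNNINNNINNNINININNNIN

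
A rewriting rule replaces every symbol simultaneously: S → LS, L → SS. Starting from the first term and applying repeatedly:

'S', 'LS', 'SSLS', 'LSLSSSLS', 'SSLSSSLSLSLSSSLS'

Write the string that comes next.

LSLSSSLSLSLSSSLSSSLSSSLSLSLSSSLS

φ(SSLSSSLSLSLSSSLS) expands symbol-by-symbol to LS LS SS LS LS LS SS LS SS LS SS LS LS LS SS LS; joining the 16 pieces gives the next term.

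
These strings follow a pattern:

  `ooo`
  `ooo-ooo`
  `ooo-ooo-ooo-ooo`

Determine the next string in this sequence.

ooo-ooo-ooo-ooo-ooo-ooo-ooo-ooo

Each string is two copies of the previous one joined by '-'.
One more doubling of ooo-ooo-ooo-ooo gives the answer.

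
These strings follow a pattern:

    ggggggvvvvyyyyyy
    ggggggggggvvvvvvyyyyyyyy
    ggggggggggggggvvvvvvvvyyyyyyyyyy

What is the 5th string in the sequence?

ggggggggggggggggggggggvvvvvvvvvvvvyyyyyyyyyyyyyy

The n-th term is 4n-2 g's then 2n v's then 2n+2 y's, where the shown terms are n = 2, 3, 4.
For term 5, n = 6, so the run lengths are 22, 12, 14.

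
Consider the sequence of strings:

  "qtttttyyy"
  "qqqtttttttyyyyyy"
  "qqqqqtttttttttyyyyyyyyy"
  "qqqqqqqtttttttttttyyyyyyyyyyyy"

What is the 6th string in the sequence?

qqqqqqqqqqqtttttttttttttttyyyyyyyyyyyyyyyyyy

Reading off run lengths: q runs 1, 3, 5, 7; t runs 5, 7, 9, 11; y runs 3, 6, 9, 12 — each is linear in n (n = 1, 2, …).
At n = 6 the blocks have lengths 11, 15, 18.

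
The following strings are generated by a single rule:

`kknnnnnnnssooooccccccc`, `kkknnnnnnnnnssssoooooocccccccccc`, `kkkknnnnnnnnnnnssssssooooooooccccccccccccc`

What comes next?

Term n consists of n k's, followed by 2n+3 n's, followed by 2n-2 s's, followed by 2n o's, followed by 3n+1 c's, where the shown terms are n = 2, 3, 4.
For the next term, n = 5, so the run lengths are 5, 13, 8, 10, 16.

kkkkknnnnnnnnnnnnnssssssssoooooooooocccccccccccccccc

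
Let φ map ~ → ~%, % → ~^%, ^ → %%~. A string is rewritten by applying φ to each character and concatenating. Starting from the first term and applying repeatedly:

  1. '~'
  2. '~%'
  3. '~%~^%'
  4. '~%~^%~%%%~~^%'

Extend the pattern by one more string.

Rewriting the 13 symbols of ~%~^%~%%%~~^% one by one yields ~% ~^% ~% %%~ ~^% ~% ~^% ~^% ~^% ~% ~% %%~ ~^%; concatenated:

~%~^%~%%%~~^%~%~^%~^%~^%~%~%%%~~^%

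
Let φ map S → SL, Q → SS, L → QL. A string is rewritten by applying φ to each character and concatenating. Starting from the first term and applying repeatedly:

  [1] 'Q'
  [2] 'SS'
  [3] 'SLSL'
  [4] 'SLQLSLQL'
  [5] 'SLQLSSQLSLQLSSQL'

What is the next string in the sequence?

φ(SLQLSSQLSLQLSSQL) expands symbol-by-symbol to SL QL SS QL SL SL SS QL SL QL SS QL SL SL SS QL; joining the 16 pieces gives the next term.

SLQLSSQLSLSLSSQLSLQLSSQLSLSLSSQL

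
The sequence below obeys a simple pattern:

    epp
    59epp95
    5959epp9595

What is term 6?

5959595959epp9595959595

Every step adds 59 to the front and 95 to the end of the previous string.
From 5959epp9595, 3 further steps: 5959epp9595 → 595959epp959595 → 59595959epp95959595 → (answer).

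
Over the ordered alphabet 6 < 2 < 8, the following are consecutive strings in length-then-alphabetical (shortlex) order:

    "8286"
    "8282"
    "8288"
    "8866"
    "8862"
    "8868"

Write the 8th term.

Continuing the enumeration 2 steps past 8868: 8868 → 8826 → (answer).

8822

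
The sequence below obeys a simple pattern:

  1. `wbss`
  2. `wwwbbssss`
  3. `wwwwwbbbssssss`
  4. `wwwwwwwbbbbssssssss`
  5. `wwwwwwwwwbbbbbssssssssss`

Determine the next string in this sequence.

Reading off run lengths: w runs 1, 3, 5, 7, 9; b runs 1, 2, 3, 4, 5; s runs 2, 4, 6, 8, 10 — each is linear in n (n = 1, 2, …).
Setting n = 6 gives 11, 6, 12 characters in each block.

wwwwwwwwwwwbbbbbbssssssssssss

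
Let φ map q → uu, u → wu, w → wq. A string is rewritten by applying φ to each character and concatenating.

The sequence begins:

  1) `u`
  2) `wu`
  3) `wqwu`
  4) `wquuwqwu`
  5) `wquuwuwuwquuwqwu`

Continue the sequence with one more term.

φ(wquuwuwuwquuwqwu) expands symbol-by-symbol to wq uu wu wu wq wu wq wu wq uu wu wu wq uu wq wu; joining the 16 pieces gives the next term.

wquuwuwuwqwuwqwuwquuwuwuwquuwqwu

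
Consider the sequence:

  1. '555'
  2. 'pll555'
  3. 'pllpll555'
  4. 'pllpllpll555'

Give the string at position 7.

pllpllpllpllpllpll555

The strings grow by a fixed prefix pll each time.
From pllpllpll555, 3 further steps: pllpllpll555 → pllpllpllpll555 → pllpllpllpllpll555 → (answer).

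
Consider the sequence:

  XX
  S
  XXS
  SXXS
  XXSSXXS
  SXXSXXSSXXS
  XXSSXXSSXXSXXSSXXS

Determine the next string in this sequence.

Each term (from the third on) is the two preceding terms concatenated in order: term 3 = XX·S = XXS.
Continuing: SXXSXXSSXXS · XXSSXXSSXXSXXSSXXS gives term 8.

SXXSXXSSXXSXXSSXXSSXXSXXSSXXS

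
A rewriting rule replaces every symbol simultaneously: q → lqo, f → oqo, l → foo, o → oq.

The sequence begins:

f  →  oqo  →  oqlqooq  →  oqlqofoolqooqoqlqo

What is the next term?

oqlqofoolqooqoqooqoqfoolqooqoqlqooqlqofoolqooq

Replace each of the 18 characters of oqlqofoolqooqoqlqo in place — oq lqo foo lqo oq oqo oq oq foo lqo oq oq lqo oq lqo foo lqo oq — and concatenate.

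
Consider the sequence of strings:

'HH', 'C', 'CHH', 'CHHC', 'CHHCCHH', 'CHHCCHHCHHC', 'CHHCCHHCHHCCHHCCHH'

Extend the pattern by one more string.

CHHCCHHCHHCCHHCCHHCHHCCHHCHHC

Each term (from the third on) is the previous term followed by the one before it: term 3 = C·HH = CHH.
The next term joins CHHCCHHCHHCCHHCCHH and CHHCCHHCHHC.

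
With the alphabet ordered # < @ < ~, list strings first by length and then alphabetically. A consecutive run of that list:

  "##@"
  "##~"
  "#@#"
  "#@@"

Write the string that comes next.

#@~

Treat #@@ as a base-3 numeral over the given alphabet and add one, carrying through any trailing ~'s.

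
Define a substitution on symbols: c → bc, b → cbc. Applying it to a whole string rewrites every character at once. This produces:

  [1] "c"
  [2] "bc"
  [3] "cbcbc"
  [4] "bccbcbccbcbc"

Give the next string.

Rewriting each symbol of bccbcbccbcbc: b→cbc, c→bc, c→bc, b→cbc, c→bc, b→cbc, c→bc, c→bc, b→cbc, c→bc, b→cbc, c→bc, which concatenates to cbc bc bc cbc bc cbc bc bc cbc bc cbc bc.

cbcbcbccbcbccbcbcbccbcbccbcbc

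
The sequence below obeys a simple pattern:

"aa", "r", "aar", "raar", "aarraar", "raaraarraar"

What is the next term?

aarraarraaraarraar

This is a Fibonacci-style word recurrence s(k) = s(k−2)·s(k−1): e.g. aa·r = aar.
The next term joins aarraar and raaraarraar.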